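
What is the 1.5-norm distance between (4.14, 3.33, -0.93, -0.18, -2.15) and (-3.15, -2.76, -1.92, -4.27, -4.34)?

(Σ|x_i - y_i|^1.5)^(1/1.5) = (|4.14 - (-3.15)|^1.5 + |3.33 - (-2.76)|^1.5 + |-0.93 - (-1.92)|^1.5 + |-0.18 - (-4.27)|^1.5 + |-2.15 - (-4.34)|^1.5)^(1/1.5)
= (7.29^1.5 + 6.09^1.5 + 0.99^1.5 + 4.09^1.5 + 2.19^1.5)^(1/1.5) ≈ (19.683 + 15.0289 + 0.985 + 8.2715 + 3.2409)^(1/1.5) = (47.2093)^(1/1.5) ≈ 13.0623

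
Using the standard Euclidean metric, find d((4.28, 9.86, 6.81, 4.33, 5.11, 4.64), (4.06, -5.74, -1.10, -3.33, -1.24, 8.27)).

√(Σ(x_i - y_i)²) = √((4.28 - 4.06)² + (9.86 - (-5.74))² + (6.81 - (-1.1))² + (4.33 - (-3.33))² + (5.11 - (-1.24))² + (4.64 - 8.27)²)
= √(0.22² + 15.6² + 7.91² + 7.66² + 6.35² + (-3.63)²) = √(0.0484 + 243.36 + 62.5681 + 58.6756 + 40.3225 + 13.1769) = √418.1515 ≈ 20.4488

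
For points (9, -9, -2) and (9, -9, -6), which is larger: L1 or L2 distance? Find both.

L1 = |9 - 9| + |-9 - (-9)| + |-2 - (-6)| = 0 + 0 + 4 = 4
L2 = √(0² + 0² + 4²) = √16 = 4
L1 ≥ L2 always (equality iff movement is along one axis); L1 = L2 here (movement is along a single axis).
Ratio L1/L2 = 4/4 = 1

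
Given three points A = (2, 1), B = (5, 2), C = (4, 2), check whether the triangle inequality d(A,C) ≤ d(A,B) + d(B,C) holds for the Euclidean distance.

d(A,B) = √(3² + 1²) = √10 ≈ 3.1623, d(B,C) = √(1² + 0²) = √1 = 1, d(A,C) = √(2² + 1²) = √5 ≈ 2.2361.
d(A,C) ≈ 2.2361 ≤ 3.1623 + 1 = 4.1623. Triangle inequality is satisfied.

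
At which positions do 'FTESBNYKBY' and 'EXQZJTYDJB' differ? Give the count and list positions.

Differing positions: 1, 2, 3, 4, 5, 6, 8, 9, 10. Hamming distance = 9.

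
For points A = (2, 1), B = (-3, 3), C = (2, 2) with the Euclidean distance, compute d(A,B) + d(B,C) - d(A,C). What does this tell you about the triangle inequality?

d(A,B) = √(5² + 2²) = √29 ≈ 5.3852, d(B,C) = √(5² + 1²) = √26 ≈ 5.099, d(A,C) = √(0² + 1²) = √1 = 1.
d(A,B) + d(B,C) - d(A,C) = 5.3852 + 5.099 - 1 = 10.4842 - 1 = 9.4842 (to 4 decimal places). This is ≥ 0, so the triangle inequality holds for these points.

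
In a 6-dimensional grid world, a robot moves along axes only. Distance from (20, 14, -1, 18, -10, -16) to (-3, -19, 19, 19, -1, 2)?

Σ|x_i - y_i| = |20 - (-3)| + |14 - (-19)| + |-1 - 19| + |18 - 19| + |-10 - (-1)| + |-16 - 2| = 23 + 33 + 20 + 1 + 9 + 18 = 104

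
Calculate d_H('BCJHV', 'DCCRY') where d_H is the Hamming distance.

Differing positions: 1, 3, 4, 5. Hamming distance = 4.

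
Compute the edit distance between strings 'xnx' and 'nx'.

Let D[i][j] be the edit distance between the first i characters of 'xnx' and the first j characters of 'nx', with D[i][0] = i, D[0][j] = j, and D[i][j] = D[i-1][j-1] if the characters match, else 1 + min(D[i-1][j], D[i][j-1], D[i-1][j-1]). Filling the table (rows: prefixes of 'xnx', columns: prefixes of 'nx'):
     ε  n  x
  ε  0  1  2
  x  1  1  1
  n  2  1  2
  x  3  2  1
The bottom-right entry gives D[3][2] = 1, so no sequence of fewer than 1 edit works. Backtracking through the table gives one optimal edit sequence (1 edit):
  xnx → nx (del x @1)
Edit distance = 1.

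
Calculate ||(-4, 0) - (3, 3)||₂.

√(Σ(x_i - y_i)²) = √((-4 - 3)² + (0 - 3)²)
= √((-7)² + (-3)²) = √(49 + 9) = √58 ≈ 7.6158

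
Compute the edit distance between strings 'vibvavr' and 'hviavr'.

Let D[i][j] be the edit distance between the first i characters of 'vibvavr' and the first j characters of 'hviavr', with D[i][0] = i, D[0][j] = j, and D[i][j] = D[i-1][j-1] if the characters match, else 1 + min(D[i-1][j], D[i][j-1], D[i-1][j-1]). Filling the table (rows: prefixes of 'vibvavr', columns: prefixes of 'hviavr'):
     ε  h  v  i  a  v  r
  ε  0  1  2  3  4  5  6
  v  1  1  1  2  3  4  5
  i  2  2  2  1  2  3  4
  b  3  3  3  2  2  3  4
  v  4  4  3  3  3  2  3
  a  5  5  4  4  3  3  3
  v  6  6  5  5  4  3  4
  r  7  7  6  6  5  4  3
The bottom-right entry gives D[7][6] = 3, so no sequence of fewer than 3 edits works. Backtracking through the table gives one optimal edit sequence (3 edits):
  vibvavr → hvibvavr (ins h @1)
  hvibvavr → hvivavr (del b @4)
  hvivavr → hviavr (del v @4)
Edit distance = 3.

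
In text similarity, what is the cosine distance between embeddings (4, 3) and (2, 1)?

With u = (4, 3), v = (2, 1):
u·v = 4·2 + 3·1 = 8 + 3 = 11.
|u| = √(4² + 3²) = √25, |v| = √(2² + 1²) = √5, so |u||v| = √(25·5) = √125.
cos θ = (u·v)/(|u||v|) = 11/√125 ≈ 0.9839
Cosine distance = 1 - cos θ ≈ 1 - 0.9839 = 0.0161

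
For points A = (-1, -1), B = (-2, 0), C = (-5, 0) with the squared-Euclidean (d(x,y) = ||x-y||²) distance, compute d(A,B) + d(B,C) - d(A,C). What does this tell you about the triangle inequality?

d(A,B) = 1² + 1² = 2, d(B,C) = 3² + 0² = 9, d(A,C) = 4² + 1² = 17.
d(A,B) + d(B,C) - d(A,C) = 2 + 9 - 17 = 11 - 17 = -6. This is < 0, so the triangle inequality FAILS for these points (squared-Euclidean is not a metric).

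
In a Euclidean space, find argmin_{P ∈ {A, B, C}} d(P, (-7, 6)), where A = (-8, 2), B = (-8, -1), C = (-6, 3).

Distances: d(A) ≈ 4.1231, d(B) ≈ 7.0711, d(C) ≈ 3.1623. Nearest: C = (-6, 3) with distance 3.1623.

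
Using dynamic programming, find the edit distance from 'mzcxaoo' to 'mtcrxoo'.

Let D[i][j] be the edit distance between the first i characters of 'mzcxaoo' and the first j characters of 'mtcrxoo', with D[i][0] = i, D[0][j] = j, and D[i][j] = D[i-1][j-1] if the characters match, else 1 + min(D[i-1][j], D[i][j-1], D[i-1][j-1]). Filling the table (rows: prefixes of 'mzcxaoo', columns: prefixes of 'mtcrxoo'):
     ε  m  t  c  r  x  o  o
  ε  0  1  2  3  4  5  6  7
  m  1  0  1  2  3  4  5  6
  z  2  1  1  2  3  4  5  6
  c  3  2  2  1  2  3  4  5
  x  4  3  3  2  2  2  3  4
  a  5  4  4  3  3  3  3  4
  o  6  5  5  4  4  4  3  3
  o  7  6  6  5  5  5  4  3
The bottom-right entry gives D[7][7] = 3, so no sequence of fewer than 3 edits works. Backtracking through the table gives one optimal edit sequence (3 edits):
  mzcxaoo → mtcxaoo (sub z→t @2)
  mtcxaoo → mtcraoo (sub x→r @4)
  mtcraoo → mtcrxoo (sub a→x @5)
Edit distance = 3.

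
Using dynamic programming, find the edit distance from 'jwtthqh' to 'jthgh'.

Let D[i][j] be the edit distance between the first i characters of 'jwtthqh' and the first j characters of 'jthgh', with D[i][0] = i, D[0][j] = j, and D[i][j] = D[i-1][j-1] if the characters match, else 1 + min(D[i-1][j], D[i][j-1], D[i-1][j-1]). Filling the table (rows: prefixes of 'jwtthqh', columns: prefixes of 'jthgh'):
     ε  j  t  h  g  h
  ε  0  1  2  3  4  5
  j  1  0  1  2  3  4
  w  2  1  1  2  3  4
  t  3  2  1  2  3  4
  t  4  3  2  2  3  4
  h  5  4  3  2  3  3
  q  6  5  4  3  3  4
  h  7  6  5  4  4  3
The bottom-right entry gives D[7][5] = 3, so no sequence of fewer than 3 edits works. Backtracking through the table gives one optimal edit sequence (3 edits):
  jwtthqh → jtthqh (del w @2)
  jtthqh → jthqh (del t @2)
  jthqh → jthgh (sub q→g @4)
Edit distance = 3.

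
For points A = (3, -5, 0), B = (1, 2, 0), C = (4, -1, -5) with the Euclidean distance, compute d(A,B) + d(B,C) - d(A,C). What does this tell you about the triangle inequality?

d(A,B) = √(2² + 7² + 0²) = √53 ≈ 7.2801, d(B,C) = √(3² + 3² + 5²) = √43 ≈ 6.5574, d(A,C) = √(1² + 4² + 5²) = √42 ≈ 6.4807.
d(A,B) + d(B,C) - d(A,C) = 7.2801 + 6.5574 - 6.4807 = 13.8375 - 6.4807 = 7.3568 (to 4 decimal places). This is ≥ 0, so the triangle inequality holds for these points.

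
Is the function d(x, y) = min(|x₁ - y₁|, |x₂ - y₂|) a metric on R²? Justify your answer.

No. d fails identity of indiscernibles: take x = (4, 0) and y = (4, 6). Then d(x,y) = min(|4 - 4|, |0 - 6|) = min(0, 6) = 0, yet x ≠ y.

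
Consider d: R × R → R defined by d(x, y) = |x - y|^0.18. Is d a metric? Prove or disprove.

Yes. With 0 < p = 0.18 ≤ 1, d(x,y) = |x-y|^0.18 is a metric on R. Non-negativity and symmetry are immediate; |x-y|^0.18 = 0 ⟺ |x-y| = 0 ⟺ x = y. For the triangle inequality, the function t ↦ t^0.18 is subadditive on [0,∞) when p ≤ 1, so |x-z|^0.18 ≤ (|x-y| + |y-z|)^0.18 ≤ |x-y|^0.18 + |y-z|^0.18.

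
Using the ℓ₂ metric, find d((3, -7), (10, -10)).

√(Σ(x_i - y_i)²) = √((3 - 10)² + (-7 - (-10))²)
= √((-7)² + 3²) = √(49 + 9) = √58 ≈ 7.6158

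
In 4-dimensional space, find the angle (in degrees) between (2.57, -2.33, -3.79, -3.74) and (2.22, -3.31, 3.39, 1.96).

With u = (2.57, -2.33, -3.79, -3.74), v = (2.22, -3.31, 3.39, 1.96):
u·v = 2.57·2.22 + (-2.33)·(-3.31) + (-3.79)·3.39 + (-3.74)·1.96 = 5.7054 + 7.7123 + (-12.8481) + (-7.3304) = -6.7608.
|u| = √(2.57² + (-2.33)² + (-3.79)² + (-3.74)²) = √(6.6049 + 5.4289 + 14.3641 + 13.9876) = √40.3855, |v| = √(2.22² + (-3.31)² + 3.39² + 1.96²) = √(4.9284 + 10.9561 + 11.4921 + 3.8416) = √31.2182.
cos θ = (u·v)/(|u||v|) = -6.7608/(√40.3855·√31.2182) ≈ -0.190406
θ = arccos(-0.190406) ≈ 100.98°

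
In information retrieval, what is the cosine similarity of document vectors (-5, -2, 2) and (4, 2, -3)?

With u = (-5, -2, 2), v = (4, 2, -3):
u·v = (-5)·4 + (-2)·2 + 2·(-3) = (-20) + (-4) + (-6) = -30.
|u| = √((-5)² + (-2)² + 2²) = √33, |v| = √(4² + 2² + (-3)²) = √29, so |u||v| = √(33·29) = √957.
cos θ = (u·v)/(|u||v|) = -30/√957 ≈ -0.9698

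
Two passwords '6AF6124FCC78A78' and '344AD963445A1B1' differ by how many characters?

Differing positions: 1, 2, 3, 4, 5, 6, 7, 8, 9, 10, 11, 12, 13, 14, 15. Hamming distance = 15.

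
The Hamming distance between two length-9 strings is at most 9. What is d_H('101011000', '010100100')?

Differing positions: 1, 2, 3, 4, 5, 6, 7. Hamming distance = 7. The maximum possible Hamming distance for length-9 strings is 9, so d_H/9 = 7/9 ≈ 0.7778.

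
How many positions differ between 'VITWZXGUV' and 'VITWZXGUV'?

Differing positions: none. Hamming distance = 0.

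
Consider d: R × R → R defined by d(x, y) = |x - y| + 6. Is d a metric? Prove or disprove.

No. d fails identity of indiscernibles (specifically d(x,x) = 0): d(-6, -6) = |-6 - (-6)| + 6 = 0 + 6 = 6 ≠ 0.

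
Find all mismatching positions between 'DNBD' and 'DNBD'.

Differing positions: none. Hamming distance = 0.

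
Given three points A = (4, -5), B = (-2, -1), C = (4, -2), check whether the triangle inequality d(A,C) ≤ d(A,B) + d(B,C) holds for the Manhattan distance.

d(A,B) = 6 + 4 = 10, d(B,C) = 6 + 1 = 7, d(A,C) = 0 + 3 = 3.
d(A,C) = 3 ≤ 10 + 7 = 17. Triangle inequality is satisfied.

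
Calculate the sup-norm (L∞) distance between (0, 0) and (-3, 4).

max(|x_i - y_i|) = max(|0 - (-3)|, |0 - 4|) = max(3, 4) = 4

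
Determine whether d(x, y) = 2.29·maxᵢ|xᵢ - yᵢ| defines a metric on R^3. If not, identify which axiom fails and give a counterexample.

Yes. The L∞ (Chebyshev) norm induces a metric on R^3, and multiplying a metric by a positive constant 2.29 > 0 preserves all four axioms: non-negativity (2.29·||x-y|| ≥ 0), identity (2.29·||x-y|| = 0 ⟺ ||x-y|| = 0 ⟺ x = y), symmetry (||x-y|| = ||y-x||), and the triangle inequality (2.29·||x-z|| ≤ 2.29·||x-y|| + 2.29·||y-z||). So d is a metric.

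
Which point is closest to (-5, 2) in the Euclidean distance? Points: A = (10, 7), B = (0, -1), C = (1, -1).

Distances: d(A) ≈ 15.8114, d(B) ≈ 5.831, d(C) ≈ 6.7082. Nearest: B = (0, -1) with distance 5.831.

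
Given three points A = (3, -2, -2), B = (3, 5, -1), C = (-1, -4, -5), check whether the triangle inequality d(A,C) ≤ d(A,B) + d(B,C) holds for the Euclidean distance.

d(A,B) = √(0² + 7² + 1²) = √50 ≈ 7.0711, d(B,C) = √(4² + 9² + 4²) = √113 ≈ 10.6301, d(A,C) = √(4² + 2² + 3²) = √29 ≈ 5.3852.
d(A,C) ≈ 5.3852 ≤ 7.0711 + 10.6301 = 17.7012. Triangle inequality is satisfied.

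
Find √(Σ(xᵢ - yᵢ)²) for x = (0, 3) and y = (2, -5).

√(Σ(x_i - y_i)²) = √((0 - 2)² + (3 - (-5))²)
= √((-2)² + 8²) = √(4 + 64) = √68 ≈ 8.2462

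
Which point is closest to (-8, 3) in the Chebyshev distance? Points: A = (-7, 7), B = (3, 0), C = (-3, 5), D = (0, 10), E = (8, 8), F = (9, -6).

Distances: d(A) = 4, d(B) = 11, d(C) = 5, d(D) = 8, d(E) = 16, d(F) = 17. Nearest: A = (-7, 7) with distance 4.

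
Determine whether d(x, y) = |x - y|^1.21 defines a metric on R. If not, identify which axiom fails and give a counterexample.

No. d(x,y) = |x-y|^1.21 fails the triangle inequality since p = 1.21 > 1. Counterexample: x = 3, y = 6, z = 11. d(x,z) = |3 - 11|^1.21 = 8^1.21 ≈ 12.3805, but d(x,y) + d(y,z) = 3^1.21 + 5^1.21 ≈ 3.7785 + 7.0106 = 10.7891. Since 12.3805 > 10.7891, the triangle inequality is violated.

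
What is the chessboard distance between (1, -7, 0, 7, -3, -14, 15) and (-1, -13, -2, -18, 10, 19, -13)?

max(|x_i - y_i|) = max(|1 - (-1)|, |-7 - (-13)|, |0 - (-2)|, |7 - (-18)|, |-3 - 10|, |-14 - 19|, |15 - (-13)|) = max(2, 6, 2, 25, 13, 33, 28) = 33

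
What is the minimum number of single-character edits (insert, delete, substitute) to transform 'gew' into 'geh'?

Let D[i][j] be the edit distance between the first i characters of 'gew' and the first j characters of 'geh', with D[i][0] = i, D[0][j] = j, and D[i][j] = D[i-1][j-1] if the characters match, else 1 + min(D[i-1][j], D[i][j-1], D[i-1][j-1]). Filling the table (rows: prefixes of 'gew', columns: prefixes of 'geh'):
     ε  g  e  h
  ε  0  1  2  3
  g  1  0  1  2
  e  2  1  0  1
  w  3  2  1  1
The bottom-right entry gives D[3][3] = 1, so no sequence of fewer than 1 edit works. Backtracking through the table gives one optimal edit sequence (1 edit):
  gew → geh (sub w→h @3)
Edit distance = 1.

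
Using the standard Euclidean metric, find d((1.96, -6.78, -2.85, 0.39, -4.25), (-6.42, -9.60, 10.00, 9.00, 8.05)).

√(Σ(x_i - y_i)²) = √((1.96 - (-6.42))² + (-6.78 - (-9.6))² + (-2.85 - 10)² + (0.39 - 9)² + (-4.25 - 8.05)²)
= √(8.38² + 2.82² + (-12.85)² + (-8.61)² + (-12.3)²) = √(70.2244 + 7.9524 + 165.1225 + 74.1321 + 151.29) = √468.7214 ≈ 21.65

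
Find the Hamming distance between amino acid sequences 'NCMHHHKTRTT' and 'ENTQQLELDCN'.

Differing positions: 1, 2, 3, 4, 5, 6, 7, 8, 9, 10, 11. Hamming distance = 11.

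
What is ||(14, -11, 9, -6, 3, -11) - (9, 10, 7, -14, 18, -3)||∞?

max(|x_i - y_i|) = max(|14 - 9|, |-11 - 10|, |9 - 7|, |-6 - (-14)|, |3 - 18|, |-11 - (-3)|) = max(5, 21, 2, 8, 15, 8) = 21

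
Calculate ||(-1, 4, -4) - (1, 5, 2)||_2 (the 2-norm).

(Σ|x_i - y_i|^2)^(1/2) = (|-1 - 1|^2 + |4 - 5|^2 + |-4 - 2|^2)^(1/2)
= (2^2 + 1^2 + 6^2)^(1/2) = (4 + 1 + 36)^(1/2) = (41)^(1/2) ≈ 6.4031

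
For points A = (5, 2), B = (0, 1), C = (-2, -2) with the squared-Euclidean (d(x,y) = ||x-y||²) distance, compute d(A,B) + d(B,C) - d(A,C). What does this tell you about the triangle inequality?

d(A,B) = 5² + 1² = 26, d(B,C) = 2² + 3² = 13, d(A,C) = 7² + 4² = 65.
d(A,B) + d(B,C) - d(A,C) = 26 + 13 - 65 = 39 - 65 = -26. This is < 0, so the triangle inequality FAILS for these points (squared-Euclidean is not a metric).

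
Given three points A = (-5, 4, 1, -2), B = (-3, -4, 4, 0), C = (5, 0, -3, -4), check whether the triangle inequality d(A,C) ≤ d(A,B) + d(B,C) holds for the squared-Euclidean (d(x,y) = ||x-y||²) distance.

d(A,B) = 2² + 8² + 3² + 2² = 81, d(B,C) = 8² + 4² + 7² + 4² = 145, d(A,C) = 10² + 4² + 4² + 2² = 136.
d(A,C) = 136 ≤ 81 + 145 = 226. Triangle inequality is satisfied.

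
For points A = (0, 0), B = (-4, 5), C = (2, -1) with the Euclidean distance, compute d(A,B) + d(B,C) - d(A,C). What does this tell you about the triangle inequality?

d(A,B) = √(4² + 5²) = √41 ≈ 6.4031, d(B,C) = √(6² + 6²) = √72 ≈ 8.4853, d(A,C) = √(2² + 1²) = √5 ≈ 2.2361.
d(A,B) + d(B,C) - d(A,C) = 6.4031 + 8.4853 - 2.2361 = 14.8884 - 2.2361 = 12.6523 (to 4 decimal places). This is ≥ 0, so the triangle inequality holds for these points.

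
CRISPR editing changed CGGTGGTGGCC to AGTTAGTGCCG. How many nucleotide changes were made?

Differing positions: 1, 3, 5, 9, 11. Hamming distance = 5.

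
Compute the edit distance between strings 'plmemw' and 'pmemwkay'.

Let D[i][j] be the edit distance between the first i characters of 'plmemw' and the first j characters of 'pmemwkay', with D[i][0] = i, D[0][j] = j, and D[i][j] = D[i-1][j-1] if the characters match, else 1 + min(D[i-1][j], D[i][j-1], D[i-1][j-1]). Filling the table (rows: prefixes of 'plmemw', columns: prefixes of 'pmemwkay'):
     ε  p  m  e  m  w  k  a  y
  ε  0  1  2  3  4  5  6  7  8
  p  1  0  1  2  3  4  5  6  7
  l  2  1  1  2  3  4  5  6  7
  m  3  2  1  2  2  3  4  5  6
  e  4  3  2  1  2  3  4  5  6
  m  5  4  3  2  1  2  3  4  5
  w  6  5  4  3  2  1  2  3  4
The bottom-right entry gives D[6][8] = 4, so no sequence of fewer than 4 edits works. Backtracking through the table gives one optimal edit sequence (4 edits):
  plmemw → pmemw (del l @2)
  pmemw → pmemwk (ins k @6)
  pmemwk → pmemwka (ins a @7)
  pmemwka → pmemwkay (ins y @8)
Edit distance = 4.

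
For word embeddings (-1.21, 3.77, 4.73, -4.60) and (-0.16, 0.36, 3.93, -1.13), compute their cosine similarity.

With u = (-1.21, 3.77, 4.73, -4.60), v = (-0.16, 0.36, 3.93, -1.13):
u·v = (-1.21)·(-0.16) + 3.77·0.36 + 4.73·3.93 + (-4.6)·(-1.13) = 0.1936 + 1.3572 + 18.5889 + 5.198 = 25.3377.
|u| = √((-1.21)² + 3.77² + 4.73² + (-4.6)²) = √(1.4641 + 14.2129 + 22.3729 + 21.16) = √59.2099, |v| = √((-0.16)² + 0.36² + 3.93² + (-1.13)²) = √(0.0256 + 0.1296 + 15.4449 + 1.2769) = √16.877.
cos θ = (u·v)/(|u||v|) = 25.3377/(√59.2099·√16.877) ≈ 0.8015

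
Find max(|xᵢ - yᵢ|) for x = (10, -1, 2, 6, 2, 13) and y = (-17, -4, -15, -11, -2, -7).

max(|x_i - y_i|) = max(|10 - (-17)|, |-1 - (-4)|, |2 - (-15)|, |6 - (-11)|, |2 - (-2)|, |13 - (-7)|) = max(27, 3, 17, 17, 4, 20) = 27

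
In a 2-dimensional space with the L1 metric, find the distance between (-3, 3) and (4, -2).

Σ|x_i - y_i| = |-3 - 4| + |3 - (-2)| = 7 + 5 = 12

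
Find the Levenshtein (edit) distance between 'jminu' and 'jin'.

Let D[i][j] be the edit distance between the first i characters of 'jminu' and the first j characters of 'jin', with D[i][0] = i, D[0][j] = j, and D[i][j] = D[i-1][j-1] if the characters match, else 1 + min(D[i-1][j], D[i][j-1], D[i-1][j-1]). Filling the table (rows: prefixes of 'jminu', columns: prefixes of 'jin'):
     ε  j  i  n
  ε  0  1  2  3
  j  1  0  1  2
  m  2  1  1  2
  i  3  2  1  2
  n  4  3  2  1
  u  5  4  3  2
The bottom-right entry gives D[5][3] = 2, so no sequence of fewer than 2 edits works. Backtracking through the table gives one optimal edit sequence (2 edits):
  jminu → jinu (del m @2)
  jinu → jin (del u @4)
Edit distance = 2.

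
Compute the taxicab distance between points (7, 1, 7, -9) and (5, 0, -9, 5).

Σ|x_i - y_i| = |7 - 5| + |1 - 0| + |7 - (-9)| + |-9 - 5| = 2 + 1 + 16 + 14 = 33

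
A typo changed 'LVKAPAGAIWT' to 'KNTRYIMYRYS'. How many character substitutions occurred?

Differing positions: 1, 2, 3, 4, 5, 6, 7, 8, 9, 10, 11. Hamming distance = 11.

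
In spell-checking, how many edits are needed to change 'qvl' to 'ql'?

Let D[i][j] be the edit distance between the first i characters of 'qvl' and the first j characters of 'ql', with D[i][0] = i, D[0][j] = j, and D[i][j] = D[i-1][j-1] if the characters match, else 1 + min(D[i-1][j], D[i][j-1], D[i-1][j-1]). Filling the table (rows: prefixes of 'qvl', columns: prefixes of 'ql'):
     ε  q  l
  ε  0  1  2
  q  1  0  1
  v  2  1  1
  l  3  2  1
The bottom-right entry gives D[3][2] = 1, so no sequence of fewer than 1 edit works. Backtracking through the table gives one optimal edit sequence (1 edit):
  qvl → ql (del v @2)
Edit distance = 1.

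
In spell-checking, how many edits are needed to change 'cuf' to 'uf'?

Let D[i][j] be the edit distance between the first i characters of 'cuf' and the first j characters of 'uf', with D[i][0] = i, D[0][j] = j, and D[i][j] = D[i-1][j-1] if the characters match, else 1 + min(D[i-1][j], D[i][j-1], D[i-1][j-1]). Filling the table (rows: prefixes of 'cuf', columns: prefixes of 'uf'):
     ε  u  f
  ε  0  1  2
  c  1  1  2
  u  2  1  2
  f  3  2  1
The bottom-right entry gives D[3][2] = 1, so no sequence of fewer than 1 edit works. Backtracking through the table gives one optimal edit sequence (1 edit):
  cuf → uf (del c @1)
Edit distance = 1.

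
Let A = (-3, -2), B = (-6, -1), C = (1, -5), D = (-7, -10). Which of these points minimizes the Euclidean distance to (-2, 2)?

Distances: d(A) ≈ 4.1231, d(B) = 5, d(C) ≈ 7.6158, d(D) = 13. Nearest: A = (-3, -2) with distance 4.1231.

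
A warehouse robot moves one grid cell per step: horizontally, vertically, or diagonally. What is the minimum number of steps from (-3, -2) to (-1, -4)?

max(|x_i - y_i|) = max(|-3 - (-1)|, |-2 - (-4)|) = max(2, 2) = 2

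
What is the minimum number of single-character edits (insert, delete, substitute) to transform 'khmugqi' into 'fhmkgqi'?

Let D[i][j] be the edit distance between the first i characters of 'khmugqi' and the first j characters of 'fhmkgqi', with D[i][0] = i, D[0][j] = j, and D[i][j] = D[i-1][j-1] if the characters match, else 1 + min(D[i-1][j], D[i][j-1], D[i-1][j-1]). Filling the table (rows: prefixes of 'khmugqi', columns: prefixes of 'fhmkgqi'):
     ε  f  h  m  k  g  q  i
  ε  0  1  2  3  4  5  6  7
  k  1  1  2  3  3  4  5  6
  h  2  2  1  2  3  4  5  6
  m  3  3  2  1  2  3  4  5
  u  4  4  3  2  2  3  4  5
  g  5  5  4  3  3  2  3  4
  q  6  6  5  4  4  3  2  3
  i  7  7  6  5  5  4  3  2
The bottom-right entry gives D[7][7] = 2, so no sequence of fewer than 2 edits works. Backtracking through the table gives one optimal edit sequence (2 edits):
  khmugqi → fhmugqi (sub k→f @1)
  fhmugqi → fhmkgqi (sub u→k @4)
Edit distance = 2.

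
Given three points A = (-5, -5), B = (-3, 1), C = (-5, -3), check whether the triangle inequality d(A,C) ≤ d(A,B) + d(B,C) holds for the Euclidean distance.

d(A,B) = √(2² + 6²) = √40 ≈ 6.3246, d(B,C) = √(2² + 4²) = √20 ≈ 4.4721, d(A,C) = √(0² + 2²) = √4 = 2.
d(A,C) = 2 ≤ 6.3246 + 4.4721 = 10.7967. Triangle inequality is satisfied.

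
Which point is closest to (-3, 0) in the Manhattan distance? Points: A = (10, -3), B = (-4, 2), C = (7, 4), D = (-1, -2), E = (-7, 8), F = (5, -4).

Distances: d(A) = 16, d(B) = 3, d(C) = 14, d(D) = 4, d(E) = 12, d(F) = 12. Nearest: B = (-4, 2) with distance 3.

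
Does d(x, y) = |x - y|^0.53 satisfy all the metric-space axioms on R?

Yes. With 0 < p = 0.53 ≤ 1, d(x,y) = |x-y|^0.53 is a metric on R. Non-negativity and symmetry are immediate; |x-y|^0.53 = 0 ⟺ |x-y| = 0 ⟺ x = y. For the triangle inequality, the function t ↦ t^0.53 is subadditive on [0,∞) when p ≤ 1, so |x-z|^0.53 ≤ (|x-y| + |y-z|)^0.53 ≤ |x-y|^0.53 + |y-z|^0.53.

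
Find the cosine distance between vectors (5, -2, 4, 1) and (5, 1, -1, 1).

With u = (5, -2, 4, 1), v = (5, 1, -1, 1):
u·v = 5·5 + (-2)·1 + 4·(-1) + 1·1 = 25 + (-2) + (-4) + 1 = 20.
|u| = √(5² + (-2)² + 4² + 1²) = √46, |v| = √(5² + 1² + (-1)² + 1²) = √28, so |u||v| = √(46·28) = √1288.
cos θ = (u·v)/(|u||v|) = 20/√1288 ≈ 0.5573
Cosine distance = 1 - cos θ ≈ 1 - 0.5573 = 0.4427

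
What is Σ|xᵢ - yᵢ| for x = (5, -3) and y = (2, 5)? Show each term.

Σ|x_i - y_i| = |5 - 2| + |-3 - 5| = 3 + 8 = 11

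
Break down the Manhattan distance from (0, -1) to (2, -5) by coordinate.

Σ|x_i - y_i| = |0 - 2| + |-1 - (-5)| = 2 + 4 = 6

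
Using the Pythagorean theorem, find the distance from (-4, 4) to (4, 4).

√(Σ(x_i - y_i)²) = √((-4 - 4)² + (4 - 4)²)
= √((-8)² + 0²) = √(64 + 0) = √64 = 8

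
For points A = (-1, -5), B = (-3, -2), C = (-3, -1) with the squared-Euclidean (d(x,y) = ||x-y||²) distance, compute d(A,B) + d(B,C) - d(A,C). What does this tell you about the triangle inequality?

d(A,B) = 2² + 3² = 13, d(B,C) = 0² + 1² = 1, d(A,C) = 2² + 4² = 20.
d(A,B) + d(B,C) - d(A,C) = 13 + 1 - 20 = 14 - 20 = -6. This is < 0, so the triangle inequality FAILS for these points (squared-Euclidean is not a metric).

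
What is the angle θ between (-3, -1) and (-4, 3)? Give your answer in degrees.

With u = (-3, -1), v = (-4, 3):
u·v = (-3)·(-4) + (-1)·3 = 12 + (-3) = 9.
|u| = √((-3)² + (-1)²) = √10, |v| = √((-4)² + 3²) = √25, so |u||v| = √(10·25) = √250.
cos θ = (u·v)/(|u||v|) = 9/√250 ≈ 0.56921
θ = arccos(0.56921) ≈ 55.3°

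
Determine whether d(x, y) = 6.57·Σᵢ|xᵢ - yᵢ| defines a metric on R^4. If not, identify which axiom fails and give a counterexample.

Yes. The L1 (Manhattan) norm induces a metric on R^4, and multiplying a metric by a positive constant 6.57 > 0 preserves all four axioms: non-negativity (6.57·||x-y|| ≥ 0), identity (6.57·||x-y|| = 0 ⟺ ||x-y|| = 0 ⟺ x = y), symmetry (||x-y|| = ||y-x||), and the triangle inequality (6.57·||x-z|| ≤ 6.57·||x-y|| + 6.57·||y-z||). So d is a metric.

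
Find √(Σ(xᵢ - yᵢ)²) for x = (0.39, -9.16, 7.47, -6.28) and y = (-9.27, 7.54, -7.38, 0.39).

√(Σ(x_i - y_i)²) = √((0.39 - (-9.27))² + (-9.16 - 7.54)² + (7.47 - (-7.38))² + (-6.28 - 0.39)²)
= √(9.66² + (-16.7)² + 14.85² + (-6.67)²) = √(93.3156 + 278.89 + 220.5225 + 44.4889) = √637.217 ≈ 25.2432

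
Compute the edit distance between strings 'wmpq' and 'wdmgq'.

Let D[i][j] be the edit distance between the first i characters of 'wmpq' and the first j characters of 'wdmgq', with D[i][0] = i, D[0][j] = j, and D[i][j] = D[i-1][j-1] if the characters match, else 1 + min(D[i-1][j], D[i][j-1], D[i-1][j-1]). Filling the table (rows: prefixes of 'wmpq', columns: prefixes of 'wdmgq'):
     ε  w  d  m  g  q
  ε  0  1  2  3  4  5
  w  1  0  1  2  3  4
  m  2  1  1  1  2  3
  p  3  2  2  2  2  3
  q  4  3  3  3  3  2
The bottom-right entry gives D[4][5] = 2, so no sequence of fewer than 2 edits works. Backtracking through the table gives one optimal edit sequence (2 edits):
  wmpq → wdmpq (ins d @2)
  wdmpq → wdmgq (sub p→g @4)
Edit distance = 2.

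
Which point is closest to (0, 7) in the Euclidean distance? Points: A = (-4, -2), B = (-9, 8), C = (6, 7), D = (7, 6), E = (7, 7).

Distances: d(A) ≈ 9.8489, d(B) ≈ 9.0554, d(C) = 6, d(D) ≈ 7.0711, d(E) = 7. Nearest: C = (6, 7) with distance 6.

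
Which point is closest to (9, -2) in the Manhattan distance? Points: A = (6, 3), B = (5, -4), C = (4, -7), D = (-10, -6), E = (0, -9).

Distances: d(A) = 8, d(B) = 6, d(C) = 10, d(D) = 23, d(E) = 16. Nearest: B = (5, -4) with distance 6.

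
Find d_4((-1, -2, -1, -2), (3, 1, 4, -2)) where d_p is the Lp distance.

(Σ|x_i - y_i|^4)^(1/4) = (|-1 - 3|^4 + |-2 - 1|^4 + |-1 - 4|^4 + |-2 - (-2)|^4)^(1/4)
= (4^4 + 3^4 + 5^4 + 0^4)^(1/4) = (256 + 81 + 625 + 0)^(1/4) = (962)^(1/4) ≈ 5.5692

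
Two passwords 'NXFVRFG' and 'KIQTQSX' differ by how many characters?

Differing positions: 1, 2, 3, 4, 5, 6, 7. Hamming distance = 7.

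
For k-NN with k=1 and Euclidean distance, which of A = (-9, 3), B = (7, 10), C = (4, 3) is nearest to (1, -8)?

Distances: d(A) ≈ 14.8661, d(B) ≈ 18.9737, d(C) ≈ 11.4018. Nearest: C = (4, 3) with distance 11.4018.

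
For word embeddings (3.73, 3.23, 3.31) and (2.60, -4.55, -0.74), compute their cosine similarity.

With u = (3.73, 3.23, 3.31), v = (2.60, -4.55, -0.74):
u·v = 3.73·2.6 + 3.23·(-4.55) + 3.31·(-0.74) = 9.698 + (-14.6965) + (-2.4494) = -7.4479.
|u| = √(3.73² + 3.23² + 3.31²) = √(13.9129 + 10.4329 + 10.9561) = √35.3019, |v| = √(2.6² + (-4.55)² + (-0.74)²) = √(6.76 + 20.7025 + 0.5476) = √28.0101.
cos θ = (u·v)/(|u||v|) = -7.4479/(√35.3019·√28.0101) ≈ -0.2369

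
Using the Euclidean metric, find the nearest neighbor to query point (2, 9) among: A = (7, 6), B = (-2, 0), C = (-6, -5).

Distances: d(A) ≈ 5.831, d(B) ≈ 9.8489, d(C) ≈ 16.1245. Nearest: A = (7, 6) with distance 5.831.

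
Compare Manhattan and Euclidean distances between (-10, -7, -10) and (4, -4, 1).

L1 = |-10 - 4| + |-7 - (-4)| + |-10 - 1| = 14 + 3 + 11 = 28
L2 = √(14² + 3² + 11²) = √326 ≈ 18.0555
L1 ≥ L2 always (equality iff movement is along one axis); L1 > L2 here.
Ratio L1/L2 = 28/√326 ≈ 1.5508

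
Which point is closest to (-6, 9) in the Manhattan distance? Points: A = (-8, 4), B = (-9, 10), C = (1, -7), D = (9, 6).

Distances: d(A) = 7, d(B) = 4, d(C) = 23, d(D) = 18. Nearest: B = (-9, 10) with distance 4.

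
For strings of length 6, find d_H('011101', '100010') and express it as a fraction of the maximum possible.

Differing positions: 1, 2, 3, 4, 5, 6. Hamming distance = 6. The maximum possible Hamming distance for length-6 strings is 6, so d_H/6 = 6/6 = 1.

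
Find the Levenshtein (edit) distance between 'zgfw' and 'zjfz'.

Let D[i][j] be the edit distance between the first i characters of 'zgfw' and the first j characters of 'zjfz', with D[i][0] = i, D[0][j] = j, and D[i][j] = D[i-1][j-1] if the characters match, else 1 + min(D[i-1][j], D[i][j-1], D[i-1][j-1]). Filling the table (rows: prefixes of 'zgfw', columns: prefixes of 'zjfz'):
     ε  z  j  f  z
  ε  0  1  2  3  4
  z  1  0  1  2  3
  g  2  1  1  2  3
  f  3  2  2  1  2
  w  4  3  3  2  2
The bottom-right entry gives D[4][4] = 2, so no sequence of fewer than 2 edits works. Backtracking through the table gives one optimal edit sequence (2 edits):
  zgfw → zjfw (sub g→j @2)
  zjfw → zjfz (sub w→z @4)
Edit distance = 2.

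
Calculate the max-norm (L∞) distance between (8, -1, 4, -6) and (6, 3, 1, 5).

max(|x_i - y_i|) = max(|8 - 6|, |-1 - 3|, |4 - 1|, |-6 - 5|) = max(2, 4, 3, 11) = 11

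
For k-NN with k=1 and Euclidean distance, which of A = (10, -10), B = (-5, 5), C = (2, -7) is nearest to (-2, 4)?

Distances: d(A) ≈ 18.4391, d(B) ≈ 3.1623, d(C) ≈ 11.7047. Nearest: B = (-5, 5) with distance 3.1623.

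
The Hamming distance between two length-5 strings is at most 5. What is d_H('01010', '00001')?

Differing positions: 2, 4, 5. Hamming distance = 3. The maximum possible Hamming distance for length-5 strings is 5, so d_H/5 = 3/5 = 0.6.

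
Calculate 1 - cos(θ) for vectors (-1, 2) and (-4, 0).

With u = (-1, 2), v = (-4, 0):
u·v = (-1)·(-4) + 2·0 = 4 + 0 = 4.
|u| = √((-1)² + 2²) = √5, |v| = √((-4)² + 0²) = √16, so |u||v| = √(5·16) = √80.
cos θ = (u·v)/(|u||v|) = 4/√80 ≈ 0.4472
Cosine distance = 1 - cos θ ≈ 1 - 0.4472 = 0.5528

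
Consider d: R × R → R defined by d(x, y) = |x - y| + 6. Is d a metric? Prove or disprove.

No. d fails identity of indiscernibles (specifically d(x,x) = 0): d(-7, -7) = |-7 - (-7)| + 6 = 0 + 6 = 6 ≠ 0.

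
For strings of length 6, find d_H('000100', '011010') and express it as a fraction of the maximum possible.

Differing positions: 2, 3, 4, 5. Hamming distance = 4. The maximum possible Hamming distance for length-6 strings is 6, so d_H/6 = 4/6 ≈ 0.6667.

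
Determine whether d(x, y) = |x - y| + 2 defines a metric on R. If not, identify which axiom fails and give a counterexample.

No. d fails identity of indiscernibles (specifically d(x,x) = 0): d(-5, -5) = |-5 - (-5)| + 2 = 0 + 2 = 2 ≠ 0.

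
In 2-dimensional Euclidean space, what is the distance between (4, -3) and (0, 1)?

√(Σ(x_i - y_i)²) = √((4 - 0)² + (-3 - 1)²)
= √(4² + (-4)²) = √(16 + 16) = √32 ≈ 5.6569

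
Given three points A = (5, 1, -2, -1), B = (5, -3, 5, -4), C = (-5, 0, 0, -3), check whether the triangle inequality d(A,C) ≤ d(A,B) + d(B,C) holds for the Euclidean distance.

d(A,B) = √(0² + 4² + 7² + 3²) = √74 ≈ 8.6023, d(B,C) = √(10² + 3² + 5² + 1²) = √135 ≈ 11.619, d(A,C) = √(10² + 1² + 2² + 2²) = √109 ≈ 10.4403.
d(A,C) ≈ 10.4403 ≤ 8.6023 + 11.619 = 20.2213. Triangle inequality is satisfied.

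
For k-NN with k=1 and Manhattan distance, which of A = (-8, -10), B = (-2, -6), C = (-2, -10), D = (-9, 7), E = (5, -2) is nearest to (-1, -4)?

Distances: d(A) = 13, d(B) = 3, d(C) = 7, d(D) = 19, d(E) = 8. Nearest: B = (-2, -6) with distance 3.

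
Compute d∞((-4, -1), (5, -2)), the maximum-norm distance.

max(|x_i - y_i|) = max(|-4 - 5|, |-1 - (-2)|) = max(9, 1) = 9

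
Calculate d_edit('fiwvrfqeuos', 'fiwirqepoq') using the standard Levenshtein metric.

Let D[i][j] be the edit distance between the first i characters of 'fiwvrfqeuos' and the first j characters of 'fiwirqepoq', with D[i][0] = i, D[0][j] = j, and D[i][j] = D[i-1][j-1] if the characters match, else 1 + min(D[i-1][j], D[i][j-1], D[i-1][j-1]). Filling the table (rows: prefixes of 'fiwvrfqeuos', columns: prefixes of 'fiwirqepoq'):
     ε  f  i  w  i  r  q  e  p  o  q
  ε  0  1  2  3  4  5  6  7  8  9 10
  f  1  0  1  2  3  4  5  6  7  8  9
  i  2  1  0  1  2  3  4  5  6  7  8
  w  3  2  1  0  1  2  3  4  5  6  7
  v  4  3  2  1  1  2  3  4  5  6  7
  r  5  4  3  2  2  1  2  3  4  5  6
  f  6  5  4  3  3  2  2  3  4  5  6
  q  7  6  5  4  4  3  2  3  4  5  5
  e  8  7  6  5  5  4  3  2  3  4  5
  u  9  8  7  6  6  5  4  3  3  4  5
  o 10  9  8  7  7  6  5  4  4  3  4
  s 11 10  9  8  8  7  6  5  5  4  4
The bottom-right entry gives D[11][10] = 4, so no sequence of fewer than 4 edits works. Backtracking through the table gives one optimal edit sequence (4 edits):
  fiwvrfqeuos → fiwirfqeuos (sub v→i @4)
  fiwirfqeuos → fiwirqeuos (del f @6)
  fiwirqeuos → fiwirqepos (sub u→p @8)
  fiwirqepos → fiwirqepoq (sub s→q @10)
Edit distance = 4.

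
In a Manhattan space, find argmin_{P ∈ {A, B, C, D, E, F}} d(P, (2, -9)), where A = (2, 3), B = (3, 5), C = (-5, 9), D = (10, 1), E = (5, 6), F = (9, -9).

Distances: d(A) = 12, d(B) = 15, d(C) = 25, d(D) = 18, d(E) = 18, d(F) = 7. Nearest: F = (9, -9) with distance 7.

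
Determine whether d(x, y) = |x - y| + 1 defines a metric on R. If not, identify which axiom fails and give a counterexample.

No. d fails identity of indiscernibles (specifically d(x,x) = 0): d(1, 1) = |1 - 1| + 1 = 0 + 1 = 1 ≠ 0.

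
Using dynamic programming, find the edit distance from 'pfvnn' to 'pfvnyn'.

Let D[i][j] be the edit distance between the first i characters of 'pfvnn' and the first j characters of 'pfvnyn', with D[i][0] = i, D[0][j] = j, and D[i][j] = D[i-1][j-1] if the characters match, else 1 + min(D[i-1][j], D[i][j-1], D[i-1][j-1]). Filling the table (rows: prefixes of 'pfvnn', columns: prefixes of 'pfvnyn'):
     ε  p  f  v  n  y  n
  ε  0  1  2  3  4  5  6
  p  1  0  1  2  3  4  5
  f  2  1  0  1  2  3  4
  v  3  2  1  0  1  2  3
  n  4  3  2  1  0  1  2
  n  5  4  3  2  1  1  1
The bottom-right entry gives D[5][6] = 1, so no sequence of fewer than 1 edit works. Backtracking through the table gives one optimal edit sequence (1 edit):
  pfvnn → pfvnyn (ins y @5)
Edit distance = 1.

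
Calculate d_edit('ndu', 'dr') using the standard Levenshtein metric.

Let D[i][j] be the edit distance between the first i characters of 'ndu' and the first j characters of 'dr', with D[i][0] = i, D[0][j] = j, and D[i][j] = D[i-1][j-1] if the characters match, else 1 + min(D[i-1][j], D[i][j-1], D[i-1][j-1]). Filling the table (rows: prefixes of 'ndu', columns: prefixes of 'dr'):
     ε  d  r
  ε  0  1  2
  n  1  1  2
  d  2  1  2
  u  3  2  2
The bottom-right entry gives D[3][2] = 2, so no sequence of fewer than 2 edits works. Backtracking through the table gives one optimal edit sequence (2 edits):
  ndu → du (del n @1)
  du → dr (sub u→r @2)
Edit distance = 2.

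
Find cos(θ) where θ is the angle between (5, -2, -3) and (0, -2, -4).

With u = (5, -2, -3), v = (0, -2, -4):
u·v = 5·0 + (-2)·(-2) + (-3)·(-4) = 0 + 4 + 12 = 16.
|u| = √(5² + (-2)² + (-3)²) = √38, |v| = √(0² + (-2)² + (-4)²) = √20, so |u||v| = √(38·20) = √760.
cos θ = (u·v)/(|u||v|) = 16/√760 ≈ 0.5804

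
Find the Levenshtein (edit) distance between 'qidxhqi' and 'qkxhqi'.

Let D[i][j] be the edit distance between the first i characters of 'qidxhqi' and the first j characters of 'qkxhqi', with D[i][0] = i, D[0][j] = j, and D[i][j] = D[i-1][j-1] if the characters match, else 1 + min(D[i-1][j], D[i][j-1], D[i-1][j-1]). Filling the table (rows: prefixes of 'qidxhqi', columns: prefixes of 'qkxhqi'):
     ε  q  k  x  h  q  i
  ε  0  1  2  3  4  5  6
  q  1  0  1  2  3  4  5
  i  2  1  1  2  3  4  4
  d  3  2  2  2  3  4  5
  x  4  3  3  2  3  4  5
  h  5  4  4  3  2  3  4
  q  6  5  5  4  3  2  3
  i  7  6  6  5  4  3  2
The bottom-right entry gives D[7][6] = 2, so no sequence of fewer than 2 edits works. Backtracking through the table gives one optimal edit sequence (2 edits):
  qidxhqi → qdxhqi (del i @2)
  qdxhqi → qkxhqi (sub d→k @2)
Edit distance = 2.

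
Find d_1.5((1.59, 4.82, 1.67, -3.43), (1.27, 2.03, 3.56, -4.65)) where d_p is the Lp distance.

(Σ|x_i - y_i|^1.5)^(1/1.5) = (|1.59 - 1.27|^1.5 + |4.82 - 2.03|^1.5 + |1.67 - 3.56|^1.5 + |-3.43 - (-4.65)|^1.5)^(1/1.5)
= (0.32^1.5 + 2.79^1.5 + 1.89^1.5 + 1.22^1.5)^(1/1.5) ≈ (0.181 + 4.6602 + 2.5983 + 1.3475)^(1/1.5) = (8.787)^(1/1.5) ≈ 4.2582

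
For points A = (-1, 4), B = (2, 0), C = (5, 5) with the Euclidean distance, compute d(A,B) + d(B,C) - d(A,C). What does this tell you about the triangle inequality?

d(A,B) = √(3² + 4²) = √25 = 5, d(B,C) = √(3² + 5²) = √34 ≈ 5.831, d(A,C) = √(6² + 1²) = √37 ≈ 6.0828.
d(A,B) + d(B,C) - d(A,C) = 5 + 5.831 - 6.0828 = 10.831 - 6.0828 = 4.7482 (to 4 decimal places). This is ≥ 0, so the triangle inequality holds for these points.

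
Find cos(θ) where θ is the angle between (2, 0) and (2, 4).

With u = (2, 0), v = (2, 4):
u·v = 2·2 + 0·4 = 4 + 0 = 4.
|u| = √(2² + 0²) = √4, |v| = √(2² + 4²) = √20, so |u||v| = √(4·20) = √80.
cos θ = (u·v)/(|u||v|) = 4/√80 ≈ 0.4472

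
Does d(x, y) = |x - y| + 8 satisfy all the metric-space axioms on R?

No. d fails identity of indiscernibles (specifically d(x,x) = 0): d(1, 1) = |1 - 1| + 8 = 0 + 8 = 8 ≠ 0.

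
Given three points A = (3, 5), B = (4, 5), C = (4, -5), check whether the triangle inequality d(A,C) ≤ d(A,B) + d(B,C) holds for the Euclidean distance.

d(A,B) = √(1² + 0²) = √1 = 1, d(B,C) = √(0² + 10²) = √100 = 10, d(A,C) = √(1² + 10²) = √101 ≈ 10.0499.
d(A,C) ≈ 10.0499 ≤ 1 + 10 = 11. Triangle inequality is satisfied.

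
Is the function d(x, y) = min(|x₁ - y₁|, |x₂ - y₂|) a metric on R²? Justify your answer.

No. d fails identity of indiscernibles: take x = (-1, 0) and y = (-1, 6). Then d(x,y) = min(|-1 - (-1)|, |0 - 6|) = min(0, 6) = 0, yet x ≠ y.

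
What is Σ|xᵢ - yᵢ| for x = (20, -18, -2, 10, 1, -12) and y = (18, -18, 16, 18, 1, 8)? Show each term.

Σ|x_i - y_i| = |20 - 18| + |-18 - (-18)| + |-2 - 16| + |10 - 18| + |1 - 1| + |-12 - 8| = 2 + 0 + 18 + 8 + 0 + 20 = 48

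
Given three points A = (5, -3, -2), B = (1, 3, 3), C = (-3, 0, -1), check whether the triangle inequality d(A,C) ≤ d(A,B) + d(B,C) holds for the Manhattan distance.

d(A,B) = 4 + 6 + 5 = 15, d(B,C) = 4 + 3 + 4 = 11, d(A,C) = 8 + 3 + 1 = 12.
d(A,C) = 12 ≤ 15 + 11 = 26. Triangle inequality is satisfied.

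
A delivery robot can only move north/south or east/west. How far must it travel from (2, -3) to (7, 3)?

Σ|x_i - y_i| = |2 - 7| + |-3 - 3| = 5 + 6 = 11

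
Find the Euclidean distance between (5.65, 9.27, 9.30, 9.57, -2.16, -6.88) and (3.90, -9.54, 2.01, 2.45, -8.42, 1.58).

√(Σ(x_i - y_i)²) = √((5.65 - 3.9)² + (9.27 - (-9.54))² + (9.3 - 2.01)² + (9.57 - 2.45)² + (-2.16 - (-8.42))² + (-6.88 - 1.58)²)
= √(1.75² + 18.81² + 7.29² + 7.12² + 6.26² + (-8.46)²) = √(3.0625 + 353.8161 + 53.1441 + 50.6944 + 39.1876 + 71.5716) = √571.4763 ≈ 23.9056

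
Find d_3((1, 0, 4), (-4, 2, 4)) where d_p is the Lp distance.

(Σ|x_i - y_i|^3)^(1/3) = (|1 - (-4)|^3 + |0 - 2|^3 + |4 - 4|^3)^(1/3)
= (5^3 + 2^3 + 0^3)^(1/3) = (125 + 8 + 0)^(1/3) = (133)^(1/3) ≈ 5.1045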